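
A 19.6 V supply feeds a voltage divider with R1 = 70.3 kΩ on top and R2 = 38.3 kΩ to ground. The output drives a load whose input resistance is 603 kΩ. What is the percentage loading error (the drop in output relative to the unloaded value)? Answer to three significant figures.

The divider's output (Thévenin) resistance is R1‖R2 = 24.79 kΩ.
Fractional drop under load = R_th/(R_th + R_L) = 24.79 / (24.79 + 603) = 0.03949.
So the output falls by 3.95 %.

3.95 %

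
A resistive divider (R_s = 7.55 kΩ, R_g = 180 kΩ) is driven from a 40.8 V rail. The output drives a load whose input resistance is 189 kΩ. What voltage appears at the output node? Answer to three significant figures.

V_out ≈ 37.7 V

The load sits in parallel with R_g: R_g‖R_L = (180 × 189) / (180 + 189) = 92.20 kΩ.
V_out = 40.8 × 92.20 / (7.55 + 92.20) = 40.8 × 92.20/99.75 = 37.7 V.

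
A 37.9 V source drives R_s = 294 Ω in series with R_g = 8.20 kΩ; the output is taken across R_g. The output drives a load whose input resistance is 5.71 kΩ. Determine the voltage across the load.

The load sits in parallel with R_g: R_g‖R_L = (8200 × 5710) / (8200 + 5710) = 3366 Ω.
V_out = 37.9 × 3366 / (294 + 3366) = 37.9 × 3366/3660 = 34.9 V.
(Unloaded it would have been 36.6 V.)

V_out ≈ 34.9 V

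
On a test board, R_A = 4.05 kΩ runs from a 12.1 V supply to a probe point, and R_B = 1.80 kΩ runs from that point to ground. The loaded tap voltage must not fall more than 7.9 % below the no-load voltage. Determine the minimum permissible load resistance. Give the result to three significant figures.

R_L(min) ≈ 14.5 kΩ

Output resistance R_th = R_A‖R_B = (4.05 × 1.80)/5.850 = 1.246 kΩ.
The fractional drop is R_th/(R_th + R_L); requiring this ≤ 0.0790 gives R_L ≥ R_th(1/0.0790 − 1) = 1.246 × 11.66 = 14.5 kΩ.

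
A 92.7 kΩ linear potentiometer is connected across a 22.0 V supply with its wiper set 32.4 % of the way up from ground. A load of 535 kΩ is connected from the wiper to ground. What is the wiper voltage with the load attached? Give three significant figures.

V ≈ 6.87 V

The wiper splits the pot into (1−α)R = 62.67 kΩ above and αR = 30.03 kΩ below.
Lower section ‖ load = 28.44 kΩ.
V_wiper = 22.0 × 28.44/(62.67 + 28.44) = 6.87 V.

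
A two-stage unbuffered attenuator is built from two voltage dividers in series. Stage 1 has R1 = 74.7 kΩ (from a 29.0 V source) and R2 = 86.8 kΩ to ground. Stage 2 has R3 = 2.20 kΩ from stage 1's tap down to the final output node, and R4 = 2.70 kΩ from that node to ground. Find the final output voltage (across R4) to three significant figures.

V_out ≈ 0.934 V

Stage 2 presents R3+R4 = 4.900 kΩ as a load on stage 1's tap.
Stage 1's lower leg becomes R2‖(R3+R4) = 4.638 kΩ, so V_mid = 29.0 × 4.638/79.34 = 1.695 V.
Stage 2 is itself unloaded: V_out = V_mid × R4/(R3+R4) = 1.695 × 2.70/4.900 = 0.934 V.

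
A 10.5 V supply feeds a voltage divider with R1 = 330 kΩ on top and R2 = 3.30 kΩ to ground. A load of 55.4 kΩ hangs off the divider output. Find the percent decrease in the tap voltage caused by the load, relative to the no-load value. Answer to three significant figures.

The divider's output (Thévenin) resistance is R1‖R2 = 3.267 kΩ.
Fractional drop under load = R_th/(R_th + R_L) = 3.267 / (3.267 + 55.4) = 0.05569.
So the output falls by 5.57 %.

5.57 %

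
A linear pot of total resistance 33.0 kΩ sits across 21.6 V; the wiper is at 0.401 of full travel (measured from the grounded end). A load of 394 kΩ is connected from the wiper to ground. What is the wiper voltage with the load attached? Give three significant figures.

The wiper splits the pot into (1−α)R = 19.77 kΩ above and αR = 13.23 kΩ below.
Lower section ‖ load = 12.80 kΩ.
V_wiper = 21.6 × 12.80/(19.77 + 12.80) = 8.49 V.

V ≈ 8.49 V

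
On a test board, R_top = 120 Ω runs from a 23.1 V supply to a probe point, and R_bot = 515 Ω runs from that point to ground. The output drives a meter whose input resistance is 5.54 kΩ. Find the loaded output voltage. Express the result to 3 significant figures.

V_out ≈ 18.4 V

The load sits in parallel with R_bot: R_bot‖R_L = (515 × 5540) / (515 + 5540) = 471.2 Ω.
V_out = 23.1 × 471.2 / (120 + 471.2) = 23.1 × 471.2/591.2 = 18.4 V.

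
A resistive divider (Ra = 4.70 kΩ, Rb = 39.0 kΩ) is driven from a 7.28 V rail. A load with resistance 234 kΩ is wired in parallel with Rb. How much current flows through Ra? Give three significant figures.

Rb‖R_L = 33.43 kΩ, so the source sees Ra + Rb‖R_L = 38.13 kΩ.
I = 7.28 V / 38.13 kΩ = 0.191 mA.

I ≈ 0.191 mA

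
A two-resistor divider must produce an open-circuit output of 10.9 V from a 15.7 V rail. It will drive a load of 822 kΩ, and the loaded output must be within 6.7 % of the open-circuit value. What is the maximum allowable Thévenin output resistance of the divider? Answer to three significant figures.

Loading drop = R_th/(R_th + R_L) ≤ 0.0670, so R_th ≤ R_L · ε/(1−ε) = 822 kΩ × 0.0670/0.9330 = 59.0 kΩ.
(Any R1, R2 with R2/(R1+R2) = 0.694 and R1‖R2 ≤ 59.0 kΩ will meet the spec.)

R_th ≤ 59.0 kΩ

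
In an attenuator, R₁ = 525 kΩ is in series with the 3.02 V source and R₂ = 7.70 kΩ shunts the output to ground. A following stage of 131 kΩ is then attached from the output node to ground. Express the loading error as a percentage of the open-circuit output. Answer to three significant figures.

5.48 %

The divider's output (Thévenin) resistance is R₁‖R₂ = 7.589 kΩ.
Fractional drop under load = R_th/(R_th + R_L) = 7.589 / (7.589 + 131) = 0.05476.
So the output falls by 5.48 %.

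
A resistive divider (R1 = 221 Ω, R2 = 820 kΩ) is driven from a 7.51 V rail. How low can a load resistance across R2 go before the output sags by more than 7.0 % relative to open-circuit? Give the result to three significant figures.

Output resistance R_th = R1‖R2 = (221 × 820000)/820200 = 220.9 Ω.
The fractional drop is R_th/(R_th + R_L); requiring this ≤ 0.0700 gives R_L ≥ R_th(1/0.0700 − 1) = 220.9 × 13.29 = 2.94 kΩ.

R_L(min) ≈ 2.94 kΩ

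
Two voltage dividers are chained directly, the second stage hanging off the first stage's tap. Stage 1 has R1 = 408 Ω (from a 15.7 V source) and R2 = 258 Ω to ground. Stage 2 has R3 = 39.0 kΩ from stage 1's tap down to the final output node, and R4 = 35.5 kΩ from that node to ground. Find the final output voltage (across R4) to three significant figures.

V_out ≈ 2.89 V

Stage 2 presents R3+R4 = 74500 Ω as a load on stage 1's tap.
Stage 1's lower leg becomes R2‖(R3+R4) = 257.1 Ω, so V_mid = 15.7 × 257.1/665.1 = 6.069 V.
Stage 2 is itself unloaded: V_out = V_mid × R4/(R3+R4) = 6.069 × 35500/74500 = 2.89 V.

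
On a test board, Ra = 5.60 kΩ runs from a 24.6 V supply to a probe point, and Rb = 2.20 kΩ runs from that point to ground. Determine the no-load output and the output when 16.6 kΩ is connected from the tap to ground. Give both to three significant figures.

Open-circuit: V = 24.6 × 2.20/(5.60 + 2.20) = 6.94 V.
With the load, Rb becomes Rb‖R_L = 1.943 kΩ, so V = 24.6 × 1.943/7.543 = 6.34 V.

Unloaded: 6.94 V; loaded: 6.34 V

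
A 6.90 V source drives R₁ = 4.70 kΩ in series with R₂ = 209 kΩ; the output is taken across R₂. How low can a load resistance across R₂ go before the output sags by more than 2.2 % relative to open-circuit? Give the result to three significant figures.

Output resistance R_th = R₁‖R₂ = (4.70 × 209)/213.7 = 4.597 kΩ.
The fractional drop is R_th/(R_th + R_L); requiring this ≤ 0.0220 gives R_L ≥ R_th(1/0.0220 − 1) = 4.597 × 44.45 = 204 kΩ.

R_L(min) ≈ 204 kΩ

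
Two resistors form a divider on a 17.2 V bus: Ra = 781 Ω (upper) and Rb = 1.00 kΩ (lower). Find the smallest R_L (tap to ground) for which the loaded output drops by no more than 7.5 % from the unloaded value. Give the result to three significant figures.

R_L(min) ≈ 5.41 kΩ

Output resistance R_th = Ra‖Rb = (781 × 1000)/1781 = 438.5 Ω.
The fractional drop is R_th/(R_th + R_L); requiring this ≤ 0.0750 gives R_L ≥ R_th(1/0.0750 − 1) = 438.5 × 12.33 = 5.41 kΩ.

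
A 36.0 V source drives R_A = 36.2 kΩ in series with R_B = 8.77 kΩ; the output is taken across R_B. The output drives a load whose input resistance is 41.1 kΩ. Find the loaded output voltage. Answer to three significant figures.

The load sits in parallel with R_B: R_B‖R_L = (8.77 × 41.1) / (8.77 + 41.1) = 7.228 kΩ.
V_out = 36.0 × 7.228 / (36.2 + 7.228) = 36.0 × 7.228/43.43 = 5.99 V.
(Unloaded it would have been 7.02 V.)

V_out ≈ 5.99 V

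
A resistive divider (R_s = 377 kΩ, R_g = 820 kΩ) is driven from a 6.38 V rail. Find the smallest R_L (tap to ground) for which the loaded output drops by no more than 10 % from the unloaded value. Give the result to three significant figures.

Output resistance R_th = R_s‖R_g = (377 × 820)/1197 = 258.3 kΩ.
The fractional drop is R_th/(R_th + R_L); requiring this ≤ 0.100 gives R_L ≥ R_th(1/0.100 − 1) = 258.3 × 9.000 = 2.32 MΩ.

R_L(min) ≈ 2.32 MΩ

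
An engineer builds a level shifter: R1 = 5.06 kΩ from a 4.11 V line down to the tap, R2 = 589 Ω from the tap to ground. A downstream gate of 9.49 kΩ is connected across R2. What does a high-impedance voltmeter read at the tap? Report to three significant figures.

V_out ≈ 0.406 V

The load sits in parallel with R2: R2‖R_L = (589 × 9490) / (589 + 9490) = 554.6 Ω.
V_out = 4.11 × 554.6 / (5060 + 554.6) = 4.11 × 554.6/5615 = 0.406 V.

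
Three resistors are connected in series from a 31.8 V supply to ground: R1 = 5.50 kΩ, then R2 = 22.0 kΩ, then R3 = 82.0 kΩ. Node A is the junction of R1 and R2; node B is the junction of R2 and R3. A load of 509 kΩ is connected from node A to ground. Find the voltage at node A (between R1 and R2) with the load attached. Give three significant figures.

Below node A the series string R2+R3 = 104.0 kΩ sits in parallel with the 509 kΩ load: 86.36 kΩ.
V_A = 31.8 × 86.36/(5.50 + 86.36) = 29.9 V.

V ≈ 29.9 V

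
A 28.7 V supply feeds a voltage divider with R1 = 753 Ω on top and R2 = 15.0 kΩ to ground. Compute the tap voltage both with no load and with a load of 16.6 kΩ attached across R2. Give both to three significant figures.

Open-circuit: V = 28.7 × 15000/(753 + 15000) = 27.3 V.
With the load, R2 becomes R2‖R_L = 7880 Ω, so V = 28.7 × 7880/8633 = 26.2 V.

Unloaded: 27.3 V; loaded: 26.2 V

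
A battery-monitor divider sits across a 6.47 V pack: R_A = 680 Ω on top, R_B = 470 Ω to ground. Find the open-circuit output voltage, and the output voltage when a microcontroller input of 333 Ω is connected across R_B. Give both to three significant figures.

Open-circuit: V = 6.47 × 470/(680 + 470) = 2.64 V.
With the load, R_B becomes R_B‖R_L = 194.9 Ω, so V = 6.47 × 194.9/874.9 = 1.44 V.

Unloaded: 2.64 V; loaded: 1.44 V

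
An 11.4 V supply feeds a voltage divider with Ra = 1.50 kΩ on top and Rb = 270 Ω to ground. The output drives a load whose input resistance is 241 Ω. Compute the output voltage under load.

V_out ≈ 0.892 V

The load sits in parallel with Rb: Rb‖R_L = (270 × 241) / (270 + 241) = 127.3 Ω.
V_out = 11.4 × 127.3 / (1500 + 127.3) = 11.4 × 127.3/1627 = 0.892 V.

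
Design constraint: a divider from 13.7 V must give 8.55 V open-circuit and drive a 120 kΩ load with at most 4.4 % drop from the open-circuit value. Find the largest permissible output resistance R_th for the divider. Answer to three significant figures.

Loading drop = R_th/(R_th + R_L) ≤ 0.0440, so R_th ≤ R_L · ε/(1−ε) = 120 kΩ × 0.0440/0.9560 = 5.52 kΩ.
(Any R1, R2 with R2/(R1+R2) = 0.624 and R1‖R2 ≤ 5.52 kΩ will meet the spec.)

R_th ≤ 5.52 kΩ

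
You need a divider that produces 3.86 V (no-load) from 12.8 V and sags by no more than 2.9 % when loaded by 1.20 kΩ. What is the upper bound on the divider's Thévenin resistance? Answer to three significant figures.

Loading drop = R_th/(R_th + R_L) ≤ 0.0290, so R_th ≤ R_L · ε/(1−ε) = 1.20 kΩ × 0.0290/0.9710 = 35.8 Ω.

R_th ≤ 35.8 Ω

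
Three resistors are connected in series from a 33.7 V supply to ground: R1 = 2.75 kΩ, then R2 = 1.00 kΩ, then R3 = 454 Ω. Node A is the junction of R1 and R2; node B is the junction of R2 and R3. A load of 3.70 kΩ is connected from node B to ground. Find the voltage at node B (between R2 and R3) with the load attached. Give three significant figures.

At node B, R3 is in parallel with the load: R3‖R_L = 404.4 Ω.
Below node A the resistance is R2 + (R3‖R_L) = 1404 Ω, so V_A = 33.7 × 1404/4154 = 11.39 V.
Then V_B = V_A × (R3‖R_L)/(R2 + R3‖R_L) = 11.39 × 404.4/1404 = 3.28 V.

V ≈ 3.28 V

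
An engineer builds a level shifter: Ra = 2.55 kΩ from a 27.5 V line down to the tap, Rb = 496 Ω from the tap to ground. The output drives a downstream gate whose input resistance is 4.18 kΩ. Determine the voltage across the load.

The load sits in parallel with Rb: Rb‖R_L = (496 × 4180) / (496 + 4180) = 443.4 Ω.
V_out = 27.5 × 443.4 / (2550 + 443.4) = 27.5 × 443.4/2993 = 4.07 V.

V_out ≈ 4.07 V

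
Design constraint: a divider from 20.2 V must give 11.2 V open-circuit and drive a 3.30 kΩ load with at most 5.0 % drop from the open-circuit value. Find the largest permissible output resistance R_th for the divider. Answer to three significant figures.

Loading drop = R_th/(R_th + R_L) ≤ 0.0500, so R_th ≤ R_L · ε/(1−ε) = 3.30 kΩ × 0.0500/0.9500 = 174 Ω.
(Any R1, R2 with R2/(R1+R2) = 0.554 and R1‖R2 ≤ 174 Ω will meet the spec.)

R_th ≤ 174 Ω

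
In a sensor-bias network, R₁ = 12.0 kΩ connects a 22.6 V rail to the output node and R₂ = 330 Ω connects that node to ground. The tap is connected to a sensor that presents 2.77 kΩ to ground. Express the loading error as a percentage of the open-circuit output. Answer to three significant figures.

Unloaded V = 22.6 × 330/12330 = 0.60487 V.
Loaded: R₂‖R_L = 294.9 Ω, giving V = 22.6 × 294.9/12290 = 0.54202 V.
Drop = (0.60487 − 0.54202) / 0.60487 = 10.4 %.

10.4 %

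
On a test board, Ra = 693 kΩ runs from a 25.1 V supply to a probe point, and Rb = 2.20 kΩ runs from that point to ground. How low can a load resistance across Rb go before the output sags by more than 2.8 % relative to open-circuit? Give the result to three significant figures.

R_L(min) ≈ 76.1 kΩ

Output resistance R_th = Ra‖Rb = (693 × 2.20)/695.2 = 2.193 kΩ.
The fractional drop is R_th/(R_th + R_L); requiring this ≤ 0.0280 gives R_L ≥ R_th(1/0.0280 − 1) = 2.193 × 34.71 = 76.1 kΩ.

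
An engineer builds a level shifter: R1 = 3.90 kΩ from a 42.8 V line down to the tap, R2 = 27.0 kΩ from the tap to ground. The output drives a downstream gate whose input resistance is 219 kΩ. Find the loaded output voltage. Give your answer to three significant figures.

The load sits in parallel with R2: R2‖R_L = (27.0 × 219) / (27.0 + 219) = 24.04 kΩ.
V_out = 42.8 × 24.04 / (3.90 + 24.04) = 42.8 × 24.04/27.94 = 36.8 V.

V_out ≈ 36.8 V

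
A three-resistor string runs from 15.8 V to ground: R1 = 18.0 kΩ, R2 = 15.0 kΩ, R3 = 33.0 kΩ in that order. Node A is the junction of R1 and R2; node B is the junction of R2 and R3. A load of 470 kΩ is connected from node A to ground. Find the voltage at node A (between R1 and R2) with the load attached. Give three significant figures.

Below node A the series string R2+R3 = 48.00 kΩ sits in parallel with the 470 kΩ load: 43.55 kΩ.
V_A = 15.8 × 43.55/(18.0 + 43.55) = 11.2 V.

V ≈ 11.2 V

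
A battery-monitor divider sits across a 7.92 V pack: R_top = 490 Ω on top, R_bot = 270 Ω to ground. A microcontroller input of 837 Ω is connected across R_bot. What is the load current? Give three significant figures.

I_L ≈ 2.78 mA

R_bot‖R_L = 204.1 Ω; V_out = 7.92 × 204.1/694.1 = 2.329 V.
I_L = V_out / R_L = 2.329 / 837 Ω = 2.78 mA.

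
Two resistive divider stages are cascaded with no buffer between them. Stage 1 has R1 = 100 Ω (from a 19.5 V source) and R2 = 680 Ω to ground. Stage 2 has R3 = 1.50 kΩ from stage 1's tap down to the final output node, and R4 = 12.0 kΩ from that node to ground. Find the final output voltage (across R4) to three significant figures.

V_out ≈ 15.0 V

Stage 2 presents R3+R4 = 13500 Ω as a load on stage 1's tap.
Stage 1's lower leg becomes R2‖(R3+R4) = 647.4 Ω, so V_mid = 19.5 × 647.4/747.4 = 16.89 V.
Stage 2 is itself unloaded: V_out = V_mid × R4/(R3+R4) = 16.89 × 12000/13500 = 15.0 V.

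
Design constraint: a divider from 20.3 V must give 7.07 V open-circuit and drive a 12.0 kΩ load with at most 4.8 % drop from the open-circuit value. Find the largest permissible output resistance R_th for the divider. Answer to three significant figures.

Loading drop = R_th/(R_th + R_L) ≤ 0.0480, so R_th ≤ R_L · ε/(1−ε) = 12.0 kΩ × 0.0480/0.9520 = 605 Ω.

R_th ≤ 605 Ω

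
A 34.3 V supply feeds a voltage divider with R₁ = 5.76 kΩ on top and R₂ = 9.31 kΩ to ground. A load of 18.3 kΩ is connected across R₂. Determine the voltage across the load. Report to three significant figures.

The load sits in parallel with R₂: R₂‖R_L = (9.31 × 18.3) / (9.31 + 18.3) = 6.171 kΩ.
V_out = 34.3 × 6.171 / (5.76 + 6.171) = 34.3 × 6.171/11.93 = 17.7 V.

V_out ≈ 17.7 V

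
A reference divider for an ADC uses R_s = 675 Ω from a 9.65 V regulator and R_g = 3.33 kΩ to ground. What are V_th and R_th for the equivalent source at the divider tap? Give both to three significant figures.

V_th = 8.02 V, R_th = 561 Ω

V_th is the open-circuit tap voltage: 9.65 × 3330/(675 + 3330) = 8.02 V.
With the supply zeroed, R_s and R_g appear in parallel from the tap: R_th = R_s‖R_g = (675 × 3330)/4005 = 561 Ω.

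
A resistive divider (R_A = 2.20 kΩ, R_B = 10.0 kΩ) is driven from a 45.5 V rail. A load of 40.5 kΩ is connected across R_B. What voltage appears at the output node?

The load sits in parallel with R_B: R_B‖R_L = (10.0 × 40.5) / (10.0 + 40.5) = 8.020 kΩ.
V_out = 45.5 × 8.020 / (2.20 + 8.020) = 45.5 × 8.020/10.22 = 35.7 V.

V_out ≈ 35.7 V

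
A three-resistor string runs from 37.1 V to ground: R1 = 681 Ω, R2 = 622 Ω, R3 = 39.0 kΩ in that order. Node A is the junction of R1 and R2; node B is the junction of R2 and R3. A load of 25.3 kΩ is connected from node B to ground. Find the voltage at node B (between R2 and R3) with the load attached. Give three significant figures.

V ≈ 34.2 V

At node B, R3 is in parallel with the load: R3‖R_L = 15350 Ω.
Below node A the resistance is R2 + (R3‖R_L) = 15970 Ω, so V_A = 37.1 × 15970/16650 = 35.58 V.
Then V_B = V_A × (R3‖R_L)/(R2 + R3‖R_L) = 35.58 × 15350/15970 = 34.2 V.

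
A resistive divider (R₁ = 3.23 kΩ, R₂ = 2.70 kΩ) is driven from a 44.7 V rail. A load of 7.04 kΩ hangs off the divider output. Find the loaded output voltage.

V_out ≈ 16.8 V

The load sits in parallel with R₂: R₂‖R_L = (2.70 × 7.04) / (2.70 + 7.04) = 1.952 kΩ.
V_out = 44.7 × 1.952 / (3.23 + 1.952) = 44.7 × 1.952/5.182 = 16.8 V.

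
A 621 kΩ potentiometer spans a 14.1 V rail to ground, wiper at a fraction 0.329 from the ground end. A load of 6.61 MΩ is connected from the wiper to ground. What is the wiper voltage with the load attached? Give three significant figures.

The wiper splits the pot into (1−α)R = 416.7 kΩ above and αR = 204.3 kΩ below.
Lower section ‖ load = 198.2 kΩ.
V_wiper = 14.1 × 198.2/(416.7 + 198.2) = 4.54 V.

V ≈ 4.54 V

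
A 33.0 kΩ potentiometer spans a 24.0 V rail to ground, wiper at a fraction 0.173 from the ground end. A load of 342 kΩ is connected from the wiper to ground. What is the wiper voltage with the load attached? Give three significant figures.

V ≈ 4.10 V

The wiper splits the pot into (1−α)R = 27.29 kΩ above and αR = 5.709 kΩ below.
Lower section ‖ load = 5.615 kΩ.
V_wiper = 24.0 × 5.615/(27.29 + 5.615) = 4.10 V.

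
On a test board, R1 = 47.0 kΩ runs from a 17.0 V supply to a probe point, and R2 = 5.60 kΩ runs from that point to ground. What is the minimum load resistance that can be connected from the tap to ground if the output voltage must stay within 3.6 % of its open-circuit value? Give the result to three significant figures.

R_L(min) ≈ 134 kΩ

Output resistance R_th = R1‖R2 = (47.0 × 5.60)/52.60 = 5.004 kΩ.
The fractional drop is R_th/(R_th + R_L); requiring this ≤ 0.0360 gives R_L ≥ R_th(1/0.0360 − 1) = 5.004 × 26.78 = 134 kΩ.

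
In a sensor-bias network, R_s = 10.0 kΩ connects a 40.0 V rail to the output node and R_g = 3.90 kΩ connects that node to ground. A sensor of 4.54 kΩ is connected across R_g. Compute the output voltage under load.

V_out ≈ 6.94 V

The load sits in parallel with R_g: R_g‖R_L = (3.90 × 4.54) / (3.90 + 4.54) = 2.098 kΩ.
V_out = 40.0 × 2.098 / (10.0 + 2.098) = 40.0 × 2.098/12.10 = 6.94 V.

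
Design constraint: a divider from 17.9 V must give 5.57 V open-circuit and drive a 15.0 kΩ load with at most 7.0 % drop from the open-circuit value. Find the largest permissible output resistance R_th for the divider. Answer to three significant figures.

Loading drop = R_th/(R_th + R_L) ≤ 0.0700, so R_th ≤ R_L · ε/(1−ε) = 15.0 kΩ × 0.0700/0.9300 = 1.13 kΩ.

R_th ≤ 1.13 kΩ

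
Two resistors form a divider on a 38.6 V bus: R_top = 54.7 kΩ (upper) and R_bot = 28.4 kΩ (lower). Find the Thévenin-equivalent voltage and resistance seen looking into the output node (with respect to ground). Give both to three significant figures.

V_th is the open-circuit tap voltage: 38.6 × 28.4/(54.7 + 28.4) = 13.2 V.
With the supply zeroed, R_top and R_bot appear in parallel from the tap: R_th = R_top‖R_bot = (54.7 × 28.4)/83.10 = 18.7 kΩ.

V_th = 13.2 V, R_th = 18.7 kΩ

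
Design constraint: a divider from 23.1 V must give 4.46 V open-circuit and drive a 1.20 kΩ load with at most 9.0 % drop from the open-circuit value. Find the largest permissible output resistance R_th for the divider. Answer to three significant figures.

R_th ≤ 119 Ω

Loading drop = R_th/(R_th + R_L) ≤ 0.0900, so R_th ≤ R_L · ε/(1−ε) = 1.20 kΩ × 0.0900/0.9100 = 119 Ω.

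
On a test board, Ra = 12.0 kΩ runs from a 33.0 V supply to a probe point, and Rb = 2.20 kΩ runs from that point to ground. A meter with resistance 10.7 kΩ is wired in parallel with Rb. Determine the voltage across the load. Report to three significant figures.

The load sits in parallel with Rb: Rb‖R_L = (2.20 × 10.7) / (2.20 + 10.7) = 1.825 kΩ.
V_out = 33.0 × 1.825 / (12.0 + 1.825) = 33.0 × 1.825/13.82 = 4.36 V.

V_out ≈ 4.36 V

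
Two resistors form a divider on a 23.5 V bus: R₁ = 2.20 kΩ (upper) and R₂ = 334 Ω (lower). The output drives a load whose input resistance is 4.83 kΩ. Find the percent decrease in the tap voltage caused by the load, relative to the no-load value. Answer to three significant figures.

5.66 %

The divider's output (Thévenin) resistance is R₁‖R₂ = 290.0 Ω.
Fractional drop under load = R_th/(R_th + R_L) = 290.0 / (290.0 + 4830) = 0.05664.
So the output falls by 5.66 %.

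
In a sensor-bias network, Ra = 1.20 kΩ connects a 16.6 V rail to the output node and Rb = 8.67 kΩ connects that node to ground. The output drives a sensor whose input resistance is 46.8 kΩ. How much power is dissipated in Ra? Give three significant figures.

P ≈ 4.56 mW

Total resistance from the source is Ra + (Rb‖R_L) = 8.515 kΩ, so I = 16.6/8.515 kΩ = 1.950 mA.
P = I²·Ra = (1.950 mA)² × 1.20 kΩ = 4.56 mW.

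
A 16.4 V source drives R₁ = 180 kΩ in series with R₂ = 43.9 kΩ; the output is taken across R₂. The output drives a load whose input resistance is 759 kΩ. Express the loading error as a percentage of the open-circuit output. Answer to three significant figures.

4.44 %

The divider's output (Thévenin) resistance is R₁‖R₂ = 35.29 kΩ.
Fractional drop under load = R_th/(R_th + R_L) = 35.29 / (35.29 + 759) = 0.04443.
So the output falls by 4.44 %.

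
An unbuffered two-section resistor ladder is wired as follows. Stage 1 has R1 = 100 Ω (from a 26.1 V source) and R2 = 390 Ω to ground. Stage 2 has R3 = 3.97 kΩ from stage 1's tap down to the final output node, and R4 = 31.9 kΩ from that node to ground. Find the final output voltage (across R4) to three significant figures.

Stage 2 presents R3+R4 = 35870 Ω as a load on stage 1's tap.
Stage 1's lower leg becomes R2‖(R3+R4) = 385.8 Ω, so V_mid = 26.1 × 385.8/485.8 = 20.73 V.
Stage 2 is itself unloaded: V_out = V_mid × R4/(R3+R4) = 20.73 × 31900/35870 = 18.4 V.

V_out ≈ 18.4 V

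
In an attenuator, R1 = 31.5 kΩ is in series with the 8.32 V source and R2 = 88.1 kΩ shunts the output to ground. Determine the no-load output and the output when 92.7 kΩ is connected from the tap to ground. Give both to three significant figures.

Unloaded: 6.13 V; loaded: 4.90 V

Open-circuit: V = 8.32 × 88.1/(31.5 + 88.1) = 6.13 V.
With the load, R2 becomes R2‖R_L = 45.17 kΩ, so V = 8.32 × 45.17/76.67 = 4.90 V.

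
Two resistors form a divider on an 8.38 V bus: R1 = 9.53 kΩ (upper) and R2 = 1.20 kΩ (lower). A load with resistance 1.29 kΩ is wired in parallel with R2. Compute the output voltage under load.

V_out ≈ 0.513 V

The load sits in parallel with R2: R2‖R_L = (1.20 × 1.29) / (1.20 + 1.29) = 0.6217 kΩ.
V_out = 8.38 × 0.6217 / (9.53 + 0.6217) = 8.38 × 0.6217/10.15 = 0.513 V.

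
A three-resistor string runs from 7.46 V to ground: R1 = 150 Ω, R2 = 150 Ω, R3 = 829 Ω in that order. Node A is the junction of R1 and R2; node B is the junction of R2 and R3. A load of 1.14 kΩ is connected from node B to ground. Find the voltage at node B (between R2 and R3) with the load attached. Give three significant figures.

At node B, R3 is in parallel with the load: R3‖R_L = 480.0 Ω.
Below node A the resistance is R2 + (R3‖R_L) = 630.0 Ω, so V_A = 7.46 × 630.0/780.0 = 6.025 V.
Then V_B = V_A × (R3‖R_L)/(R2 + R3‖R_L) = 6.025 × 480.0/630.0 = 4.59 V.

V ≈ 4.59 V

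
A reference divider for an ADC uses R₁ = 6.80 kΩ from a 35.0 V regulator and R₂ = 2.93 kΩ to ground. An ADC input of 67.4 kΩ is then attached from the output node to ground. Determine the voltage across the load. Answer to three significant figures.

The load sits in parallel with R₂: R₂‖R_L = (2.93 × 67.4) / (2.93 + 67.4) = 2.808 kΩ.
V_out = 35.0 × 2.808 / (6.80 + 2.808) = 35.0 × 2.808/9.608 = 10.2 V.

V_out ≈ 10.2 V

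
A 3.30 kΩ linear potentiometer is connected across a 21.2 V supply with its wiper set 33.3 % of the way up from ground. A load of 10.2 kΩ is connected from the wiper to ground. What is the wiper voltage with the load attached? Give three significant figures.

V ≈ 6.59 V

The wiper splits the pot into (1−α)R = 2.201 kΩ above and αR = 1.099 kΩ below.
Lower section ‖ load = 0.9920 kΩ.
V_wiper = 21.2 × 0.9920/(2.201 + 0.9920) = 6.59 V.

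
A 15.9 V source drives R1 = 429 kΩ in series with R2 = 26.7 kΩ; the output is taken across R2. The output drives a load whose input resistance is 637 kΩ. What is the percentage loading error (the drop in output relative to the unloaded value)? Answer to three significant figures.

The divider's output (Thévenin) resistance is R1‖R2 = 25.14 kΩ.
Fractional drop under load = R_th/(R_th + R_L) = 25.14 / (25.14 + 637) = 0.03796.
So the output falls by 3.80 %.

3.80 %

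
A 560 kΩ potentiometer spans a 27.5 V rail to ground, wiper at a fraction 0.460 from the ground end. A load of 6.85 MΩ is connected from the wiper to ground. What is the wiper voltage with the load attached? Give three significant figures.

The wiper splits the pot into (1−α)R = 302.4 kΩ above and αR = 257.6 kΩ below.
Lower section ‖ load = 248.3 kΩ.
V_wiper = 27.5 × 248.3/(302.4 + 248.3) = 12.4 V.

V ≈ 12.4 V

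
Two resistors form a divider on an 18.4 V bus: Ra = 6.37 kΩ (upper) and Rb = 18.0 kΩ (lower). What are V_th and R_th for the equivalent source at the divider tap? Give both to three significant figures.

V_th = 13.6 V, R_th = 4.70 kΩ

V_th is the open-circuit tap voltage: 18.4 × 18.0/(6.37 + 18.0) = 13.6 V.
With the supply zeroed, Ra and Rb appear in parallel from the tap: R_th = Ra‖Rb = (6.37 × 18.0)/24.37 = 4.70 kΩ.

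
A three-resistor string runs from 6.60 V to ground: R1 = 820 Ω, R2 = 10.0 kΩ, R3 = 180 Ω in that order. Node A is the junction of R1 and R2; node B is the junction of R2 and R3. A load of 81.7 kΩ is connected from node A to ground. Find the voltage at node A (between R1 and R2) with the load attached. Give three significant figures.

V ≈ 6.05 V

Below node A the series string R2+R3 = 10180 Ω sits in parallel with the 81700 Ω load: 9052 Ω.
V_A = 6.60 × 9052/(820 + 9052) = 6.05 V.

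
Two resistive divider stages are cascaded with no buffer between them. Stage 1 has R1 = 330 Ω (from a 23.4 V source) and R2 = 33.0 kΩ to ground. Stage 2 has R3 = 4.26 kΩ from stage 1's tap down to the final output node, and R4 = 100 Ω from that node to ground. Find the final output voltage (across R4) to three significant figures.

V_out ≈ 0.494 V

Stage 2 presents R3+R4 = 4360 Ω as a load on stage 1's tap.
Stage 1's lower leg becomes R2‖(R3+R4) = 3851 Ω, so V_mid = 23.4 × 3851/4181 = 21.55 V.
Stage 2 is itself unloaded: V_out = V_mid × R4/(R3+R4) = 21.55 × 100/4360 = 0.494 V.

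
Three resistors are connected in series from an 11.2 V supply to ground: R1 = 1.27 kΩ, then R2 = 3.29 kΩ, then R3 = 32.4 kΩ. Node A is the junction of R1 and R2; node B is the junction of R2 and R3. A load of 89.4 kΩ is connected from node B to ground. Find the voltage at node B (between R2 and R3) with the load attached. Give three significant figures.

At node B, R3 is in parallel with the load: R3‖R_L = 23.78 kΩ.
Below node A the resistance is R2 + (R3‖R_L) = 27.07 kΩ, so V_A = 11.2 × 27.07/28.34 = 10.70 V.
Then V_B = V_A × (R3‖R_L)/(R2 + R3‖R_L) = 10.70 × 23.78/27.07 = 9.40 V.

V ≈ 9.40 V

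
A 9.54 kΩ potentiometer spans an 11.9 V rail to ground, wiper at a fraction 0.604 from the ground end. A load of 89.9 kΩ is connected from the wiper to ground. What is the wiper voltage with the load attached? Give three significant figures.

The wiper splits the pot into (1−α)R = 3.778 kΩ above and αR = 5.762 kΩ below.
Lower section ‖ load = 5.415 kΩ.
V_wiper = 11.9 × 5.415/(3.778 + 5.415) = 7.01 V.

V ≈ 7.01 V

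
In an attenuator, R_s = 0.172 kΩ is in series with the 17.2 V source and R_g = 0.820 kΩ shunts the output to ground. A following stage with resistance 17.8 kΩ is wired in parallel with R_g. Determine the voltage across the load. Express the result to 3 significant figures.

The load sits in parallel with R_g: R_g‖R_L = (820 × 17800) / (820 + 17800) = 783.9 Ω.
V_out = 17.2 × 783.9 / (172 + 783.9) = 17.2 × 783.9/955.9 = 14.1 V.

V_out ≈ 14.1 V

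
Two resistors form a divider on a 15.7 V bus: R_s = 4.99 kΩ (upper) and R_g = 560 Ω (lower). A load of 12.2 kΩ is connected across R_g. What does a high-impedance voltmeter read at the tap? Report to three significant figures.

The load sits in parallel with R_g: R_g‖R_L = (560 × 12200) / (560 + 12200) = 535.4 Ω.
V_out = 15.7 × 535.4 / (4990 + 535.4) = 15.7 × 535.4/5525 = 1.52 V.
(Unloaded it would have been 1.58 V.)

V_out ≈ 1.52 V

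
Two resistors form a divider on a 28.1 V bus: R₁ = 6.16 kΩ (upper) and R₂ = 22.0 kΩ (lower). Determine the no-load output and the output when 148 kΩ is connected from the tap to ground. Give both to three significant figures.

Open-circuit: V = 28.1 × 22.0/(6.16 + 22.0) = 22.0 V.
With the load, R₂ becomes R₂‖R_L = 19.15 kΩ, so V = 28.1 × 19.15/25.31 = 21.3 V.

Unloaded: 22.0 V; loaded: 21.3 V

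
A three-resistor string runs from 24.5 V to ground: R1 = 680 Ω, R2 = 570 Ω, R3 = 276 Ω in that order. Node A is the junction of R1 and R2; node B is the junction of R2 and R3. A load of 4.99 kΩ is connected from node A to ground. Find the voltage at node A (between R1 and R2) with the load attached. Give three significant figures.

V ≈ 12.6 V

Below node A the series string R2+R3 = 846.0 Ω sits in parallel with the 4990 Ω load: 723.4 Ω.
V_A = 24.5 × 723.4/(680 + 723.4) = 12.6 V.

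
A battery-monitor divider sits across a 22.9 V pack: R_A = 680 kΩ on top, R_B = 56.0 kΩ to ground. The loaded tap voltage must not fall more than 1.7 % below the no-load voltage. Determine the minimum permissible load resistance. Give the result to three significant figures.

Output resistance R_th = R_A‖R_B = (680 × 56.0)/736.0 = 51.74 kΩ.
The fractional drop is R_th/(R_th + R_L); requiring this ≤ 0.0170 gives R_L ≥ R_th(1/0.0170 − 1) = 51.74 × 57.82 = 2.99 MΩ.

R_L(min) ≈ 2.99 MΩ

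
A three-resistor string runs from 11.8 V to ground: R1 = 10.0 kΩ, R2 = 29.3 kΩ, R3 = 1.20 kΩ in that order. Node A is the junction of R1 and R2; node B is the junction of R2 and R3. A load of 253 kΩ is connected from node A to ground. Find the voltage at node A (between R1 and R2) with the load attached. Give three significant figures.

Below node A the series string R2+R3 = 30.50 kΩ sits in parallel with the 253 kΩ load: 27.22 kΩ.
V_A = 11.8 × 27.22/(10.0 + 27.22) = 8.63 V.

V ≈ 8.63 V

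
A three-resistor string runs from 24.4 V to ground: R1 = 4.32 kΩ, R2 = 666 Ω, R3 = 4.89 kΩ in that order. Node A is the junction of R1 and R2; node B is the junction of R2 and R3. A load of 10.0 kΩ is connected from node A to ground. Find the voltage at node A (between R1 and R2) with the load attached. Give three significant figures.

Below node A the series string R2+R3 = 5556 Ω sits in parallel with the 10000 Ω load: 3572 Ω.
V_A = 24.4 × 3572/(4320 + 3572) = 11.0 V.

V ≈ 11.0 V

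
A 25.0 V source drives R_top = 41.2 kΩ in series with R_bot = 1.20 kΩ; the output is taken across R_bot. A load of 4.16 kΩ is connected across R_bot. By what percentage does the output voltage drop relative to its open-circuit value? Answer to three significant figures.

Unloaded V = 25.0 × 1.20/42.40 = 0.7075 V.
Loaded: R_bot‖R_L = 0.9313 kΩ, giving V = 25.0 × 0.9313/42.13 = 0.5526 V.
Drop = (0.7075 − 0.5526) / 0.7075 = 21.9 %.

21.9 %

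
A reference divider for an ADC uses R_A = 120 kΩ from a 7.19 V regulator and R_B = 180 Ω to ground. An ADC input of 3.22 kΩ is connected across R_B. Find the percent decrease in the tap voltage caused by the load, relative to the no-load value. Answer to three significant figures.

5.29 %

The divider's output (Thévenin) resistance is R_A‖R_B = 179.7 Ω.
Fractional drop under load = R_th/(R_th + R_L) = 179.7 / (179.7 + 3220) = 0.05287.
So the output falls by 5.29 %.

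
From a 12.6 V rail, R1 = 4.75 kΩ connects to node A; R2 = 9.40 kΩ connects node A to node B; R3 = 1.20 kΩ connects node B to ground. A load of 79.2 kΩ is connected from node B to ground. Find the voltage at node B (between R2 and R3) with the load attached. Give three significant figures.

V ≈ 0.971 V

At node B, R3 is in parallel with the load: R3‖R_L = 1.182 kΩ.
Below node A the resistance is R2 + (R3‖R_L) = 10.58 kΩ, so V_A = 12.6 × 10.58/15.33 = 8.696 V.
Then V_B = V_A × (R3‖R_L)/(R2 + R3‖R_L) = 8.696 × 1.182/10.58 = 0.971 V.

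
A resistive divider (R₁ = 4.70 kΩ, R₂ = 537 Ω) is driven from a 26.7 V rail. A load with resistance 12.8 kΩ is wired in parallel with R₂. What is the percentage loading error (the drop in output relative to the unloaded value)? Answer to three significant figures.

3.63 %

The divider's output (Thévenin) resistance is R₁‖R₂ = 481.9 Ω.
Fractional drop under load = R_th/(R_th + R_L) = 481.9 / (481.9 + 12800) = 0.03629.
So the output falls by 3.63 %.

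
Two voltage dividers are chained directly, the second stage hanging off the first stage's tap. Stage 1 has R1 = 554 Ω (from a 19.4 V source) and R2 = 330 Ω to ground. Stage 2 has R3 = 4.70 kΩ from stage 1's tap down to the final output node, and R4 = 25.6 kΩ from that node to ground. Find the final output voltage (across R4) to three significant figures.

V_out ≈ 6.08 V

Stage 2 presents R3+R4 = 30300 Ω as a load on stage 1's tap.
Stage 1's lower leg becomes R2‖(R3+R4) = 326.4 Ω, so V_mid = 19.4 × 326.4/880.4 = 7.193 V.
Stage 2 is itself unloaded: V_out = V_mid × R4/(R3+R4) = 7.193 × 25600/30300 = 6.08 V.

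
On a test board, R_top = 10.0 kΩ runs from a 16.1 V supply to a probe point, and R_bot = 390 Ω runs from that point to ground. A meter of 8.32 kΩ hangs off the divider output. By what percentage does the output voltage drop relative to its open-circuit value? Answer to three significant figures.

4.32 %

The divider's output (Thévenin) resistance is R_top‖R_bot = 375.4 Ω.
Fractional drop under load = R_th/(R_th + R_L) = 375.4 / (375.4 + 8320) = 0.04317.
So the output falls by 4.32 %.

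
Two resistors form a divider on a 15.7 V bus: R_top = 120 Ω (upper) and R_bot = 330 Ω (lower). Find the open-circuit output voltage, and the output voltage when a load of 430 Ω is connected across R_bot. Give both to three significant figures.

Open-circuit: V = 15.7 × 330/(120 + 330) = 11.5 V.
With the load, R_bot becomes R_bot‖R_L = 186.7 Ω, so V = 15.7 × 186.7/306.7 = 9.56 V.

Unloaded: 11.5 V; loaded: 9.56 V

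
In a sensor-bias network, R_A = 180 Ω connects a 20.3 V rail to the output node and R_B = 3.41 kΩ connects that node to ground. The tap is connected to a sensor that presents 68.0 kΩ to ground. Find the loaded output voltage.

The load sits in parallel with R_B: R_B‖R_L = (3410 × 68000) / (3410 + 68000) = 3247 Ω.
V_out = 20.3 × 3247 / (180 + 3247) = 20.3 × 3247/3427 = 19.2 V.

V_out ≈ 19.2 V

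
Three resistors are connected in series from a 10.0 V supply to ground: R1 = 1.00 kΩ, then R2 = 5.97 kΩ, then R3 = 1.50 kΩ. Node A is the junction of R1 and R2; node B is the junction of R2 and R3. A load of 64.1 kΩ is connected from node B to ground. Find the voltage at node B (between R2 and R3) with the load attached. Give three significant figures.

At node B, R3 is in parallel with the load: R3‖R_L = 1.466 kΩ.
Below node A the resistance is R2 + (R3‖R_L) = 7.436 kΩ, so V_A = 10.0 × 7.436/8.436 = 8.815 V.
Then V_B = V_A × (R3‖R_L)/(R2 + R3‖R_L) = 8.815 × 1.466/7.436 = 1.74 V.

V ≈ 1.74 V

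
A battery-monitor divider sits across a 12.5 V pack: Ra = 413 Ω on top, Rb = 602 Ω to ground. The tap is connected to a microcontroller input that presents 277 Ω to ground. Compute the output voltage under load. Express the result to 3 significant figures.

The load sits in parallel with Rb: Rb‖R_L = (602 × 277) / (602 + 277) = 189.7 Ω.
V_out = 12.5 × 189.7 / (413 + 189.7) = 12.5 × 189.7/602.7 = 3.93 V.
(Unloaded it would have been 7.41 V.)

V_out ≈ 3.93 V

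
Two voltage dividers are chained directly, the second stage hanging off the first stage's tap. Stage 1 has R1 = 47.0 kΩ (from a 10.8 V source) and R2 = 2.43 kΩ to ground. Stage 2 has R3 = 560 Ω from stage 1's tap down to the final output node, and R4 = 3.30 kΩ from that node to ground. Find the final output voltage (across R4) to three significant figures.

Stage 2 presents R3+R4 = 3860 Ω as a load on stage 1's tap.
Stage 1's lower leg becomes R2‖(R3+R4) = 1491 Ω, so V_mid = 10.8 × 1491/48490 = 0.3321 V.
Stage 2 is itself unloaded: V_out = V_mid × R4/(R3+R4) = 0.3321 × 3300/3860 = 0.284 V.

V_out ≈ 0.284 V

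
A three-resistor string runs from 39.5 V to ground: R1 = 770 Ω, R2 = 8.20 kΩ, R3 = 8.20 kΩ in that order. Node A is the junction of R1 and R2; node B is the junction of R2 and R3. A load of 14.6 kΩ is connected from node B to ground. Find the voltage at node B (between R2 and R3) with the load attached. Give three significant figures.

At node B, R3 is in parallel with the load: R3‖R_L = 5251 Ω.
Below node A the resistance is R2 + (R3‖R_L) = 13450 Ω, so V_A = 39.5 × 13450/14220 = 37.36 V.
Then V_B = V_A × (R3‖R_L)/(R2 + R3‖R_L) = 37.36 × 5251/13450 = 14.6 V.

V ≈ 14.6 V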